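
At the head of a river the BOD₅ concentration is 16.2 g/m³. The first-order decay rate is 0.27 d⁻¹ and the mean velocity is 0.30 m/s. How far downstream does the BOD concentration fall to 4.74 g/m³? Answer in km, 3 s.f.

From C = C₀·e^(−kt), t = ln(C₀/C)/k = ln(16.2/4.74)/0.27 = 1.229/0.27 = 4.552 d.
Distance = v·t = 0.30 m/s × 3.933e+05 s = 1.18e+05 m = 118 km.

118 km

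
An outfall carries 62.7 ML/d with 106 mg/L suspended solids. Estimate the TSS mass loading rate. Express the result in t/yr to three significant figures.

62.7 ML/d = 0.7257 m³/s.
Mass flux = Q·C = 0.7257 m³/s × 106 g/m³ = 76.92 g/s.
= 76.92 g/s × 31.56 = 2428 t/yr.

2430 t/yr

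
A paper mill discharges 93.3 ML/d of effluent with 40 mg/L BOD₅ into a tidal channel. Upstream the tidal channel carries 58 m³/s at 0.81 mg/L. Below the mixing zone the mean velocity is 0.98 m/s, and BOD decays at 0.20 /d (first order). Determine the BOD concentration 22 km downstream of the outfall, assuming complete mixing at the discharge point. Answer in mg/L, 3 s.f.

1.45 mg/L

93.3 ML/d = 1.08 m³/s.
After complete mixing, C₀ = (1.08·40 + 58·0.81) / 59.08 = 1.526 mg/L.
Travel time t = 2.2e+04 m / 0.98 m/s = 2.245e+04 s = 0.2598 d.
C = 1.526·exp(−0.20·0.2598) = 1.526·0.9494 = 1.449 mg/L.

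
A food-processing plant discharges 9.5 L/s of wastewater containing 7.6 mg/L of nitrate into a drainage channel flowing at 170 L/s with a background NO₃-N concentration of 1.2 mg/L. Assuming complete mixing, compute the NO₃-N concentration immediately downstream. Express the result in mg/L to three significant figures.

9.5 L/s = 0.0095 m³/s.
170 L/s = 0.17 m³/s.
Flow-weighted mixing gives C = (0.0095·7.6 + 0.17·1.2) / (0.0095 + 0.17) = 0.2762/0.1795 = 1.539 mg/L.

1.54 mg/L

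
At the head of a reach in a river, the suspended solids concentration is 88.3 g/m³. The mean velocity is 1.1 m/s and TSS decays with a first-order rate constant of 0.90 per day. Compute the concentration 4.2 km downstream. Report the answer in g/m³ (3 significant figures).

Travel time t = 4.2 km / 1.1 m/s = 4200/1.1 = 3818 s = 0.04419 d.
First-order decay: C = 88.3·exp(−0.90·0.04419) = 88.3·0.961 = 84.86 g/m³.

84.9 g/m³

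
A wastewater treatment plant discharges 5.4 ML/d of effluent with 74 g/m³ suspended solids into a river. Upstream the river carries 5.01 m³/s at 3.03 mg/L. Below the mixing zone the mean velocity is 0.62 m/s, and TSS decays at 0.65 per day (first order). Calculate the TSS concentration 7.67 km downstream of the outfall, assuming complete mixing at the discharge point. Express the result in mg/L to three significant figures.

5.4 ML/d = 0.0625 m³/s.
After complete mixing, C₀ = (0.0625·74 + 5.01·3.03) / 5.072 = 3.904 mg/L.
Travel time t = 7670 m / 0.62 m/s = 1.237e+04 s = 0.1432 d.
C = 3.904·exp(−0.65·0.1432) = 3.904·0.9111 = 3.557 mg/L.

3.56 mg/L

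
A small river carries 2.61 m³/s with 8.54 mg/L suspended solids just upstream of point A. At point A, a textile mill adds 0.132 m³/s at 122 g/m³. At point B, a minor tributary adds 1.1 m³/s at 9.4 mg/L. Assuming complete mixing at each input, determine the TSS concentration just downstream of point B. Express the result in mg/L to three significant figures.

12.7 mg/L

After input A: C = (2.61·8.54 + 0.132·122) / 2.742 = 14 mg/L.
After input B: C = (2.742·14 + 1.1·9.4) / 3.842 = 12.68 mg/L.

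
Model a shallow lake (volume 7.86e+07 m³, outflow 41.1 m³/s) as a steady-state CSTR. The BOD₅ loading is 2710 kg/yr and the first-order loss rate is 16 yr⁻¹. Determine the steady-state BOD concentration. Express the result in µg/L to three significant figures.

Outflow Q = 41.1 m³/s × 3.156e+07 s/yr = 1.297e+09 m³/yr.
Steady-state CSTR mass balance: W = Q·C + k·V·C, so C = W/(Q + kV).
Q + kV = 1.297e+09 + 16·7.86e+07 = 2.555e+09 m³/yr.
C = 2710/2.555e+09 = 1.061e-06 kg/m³ = 0.001061 mg/L = 1.061 µg/L.

1.06 µg/L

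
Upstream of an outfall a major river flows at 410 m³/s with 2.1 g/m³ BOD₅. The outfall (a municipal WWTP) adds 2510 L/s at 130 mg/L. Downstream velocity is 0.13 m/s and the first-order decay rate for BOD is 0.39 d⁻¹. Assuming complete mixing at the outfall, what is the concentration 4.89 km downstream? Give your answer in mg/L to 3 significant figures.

2.43 mg/L

2510 L/s = 2.51 m³/s.
After complete mixing, C₀ = (2.51·130 + 410·2.1) / 412.5 = 2.878 mg/L.
Travel time t = 4890 m / 0.13 m/s = 3.762e+04 s = 0.4354 d.
C = 2.878·exp(−0.39·0.4354) = 2.878·0.8438 = 2.429 mg/L.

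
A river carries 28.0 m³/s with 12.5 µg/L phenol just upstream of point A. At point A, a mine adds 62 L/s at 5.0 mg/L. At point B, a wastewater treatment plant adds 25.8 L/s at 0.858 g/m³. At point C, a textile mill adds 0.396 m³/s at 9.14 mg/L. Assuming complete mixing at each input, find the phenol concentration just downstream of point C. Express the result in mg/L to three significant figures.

0.151 mg/L

12.5 µg/L = 0.0125 mg/L.
62 L/s = 0.062 m³/s.
After input A: C = (28·0.0125 + 0.062·5) / 28.06 = 0.02352 mg/L.
25.8 L/s = 0.0258 m³/s.
After input B: C = (28.06·0.02352 + 0.0258·0.858) / 28.09 = 0.02429 mg/L.
After input C: C = (28.09·0.02429 + 0.396·9.14) / 28.48 = 0.151 mg/L.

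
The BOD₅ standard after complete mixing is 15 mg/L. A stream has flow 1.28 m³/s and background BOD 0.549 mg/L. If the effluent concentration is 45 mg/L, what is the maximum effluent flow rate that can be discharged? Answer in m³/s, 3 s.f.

Mass balance at complete mixing: C_std·(Q_w + Q_r) = Q_w·C_e + Q_r·C_b.
Rearranging, Q_w = Q_r·(C_std − C_b)/(C_e − C_std) = 1.28·(15 − 0.549) / (45 − 15) = 0.6166 m³/s.

0.617 m³/s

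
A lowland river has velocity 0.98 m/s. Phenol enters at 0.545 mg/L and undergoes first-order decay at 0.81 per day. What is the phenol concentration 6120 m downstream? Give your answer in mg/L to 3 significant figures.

0.514 mg/L

Travel time t = 6120 m / 0.98 m/s = 6120/0.98 = 6245 s = 0.07228 d.
First-order decay: C = 0.545·exp(−0.81·0.07228) = 0.545·0.9431 = 0.514 mg/L.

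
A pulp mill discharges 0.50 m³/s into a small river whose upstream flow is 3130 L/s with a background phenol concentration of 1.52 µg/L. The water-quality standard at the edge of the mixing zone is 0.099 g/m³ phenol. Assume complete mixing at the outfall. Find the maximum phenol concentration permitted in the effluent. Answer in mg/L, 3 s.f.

0.709 mg/L

3130 L/s = 3.13 m³/s.
1.52 µg/L = 0.00152 mg/L.
Mass balance: 0.099·3.63 = 0.5·Cₑ + 3.13·0.00152.
Cₑ = (0.3594 − 0.004758) / 0.5 = 0.7092 mg/L.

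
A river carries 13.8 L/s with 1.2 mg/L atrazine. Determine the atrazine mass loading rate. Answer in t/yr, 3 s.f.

13.8 L/s = 0.0138 m³/s.
Mass flux = Q·C = 0.0138 m³/s × 1.2 g/m³ = 0.01656 g/s.
= 0.01656 g/s × 31.56 = 0.5226 t/yr.

0.523 t/yr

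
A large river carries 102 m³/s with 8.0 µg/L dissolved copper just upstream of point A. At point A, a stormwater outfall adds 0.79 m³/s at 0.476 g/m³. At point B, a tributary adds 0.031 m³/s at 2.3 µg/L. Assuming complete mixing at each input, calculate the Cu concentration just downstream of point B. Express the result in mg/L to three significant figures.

0.0116 mg/L

8.0 µg/L = 0.008 mg/L.
After input A: C = (102·0.008 + 0.79·0.476) / 102.8 = 0.0116 mg/L.
2.3 µg/L = 0.0023 mg/L.
After input B: C = (102.8·0.0116 + 0.031·0.0023) / 102.8 = 0.01159 mg/L.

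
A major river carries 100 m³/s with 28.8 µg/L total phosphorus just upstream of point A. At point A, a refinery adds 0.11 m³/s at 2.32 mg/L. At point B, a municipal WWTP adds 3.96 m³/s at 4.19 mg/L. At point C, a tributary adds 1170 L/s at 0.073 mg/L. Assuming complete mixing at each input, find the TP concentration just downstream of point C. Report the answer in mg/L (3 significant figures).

0.188 mg/L

28.8 µg/L = 0.0288 mg/L.
After input A: C = (100·0.0288 + 0.11·2.32) / 100.1 = 0.03132 mg/L.
After input B: C = (100.1·0.03132 + 3.96·4.19) / 104.1 = 0.1896 mg/L.
1170 L/s = 1.17 m³/s.
After input C: C = (104.1·0.1896 + 1.17·0.073) / 105.2 = 0.1883 mg/L.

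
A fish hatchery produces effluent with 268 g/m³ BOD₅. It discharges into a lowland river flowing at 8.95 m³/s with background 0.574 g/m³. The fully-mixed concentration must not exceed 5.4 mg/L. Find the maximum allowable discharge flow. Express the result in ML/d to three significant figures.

Mass balance at complete mixing: C_std·(Q_w + Q_r) = Q_w·C_e + Q_r·C_b.
Rearranging, Q_w = Q_r·(C_std − C_b)/(C_e − C_std) = 8.95·(5.4 − 0.574) / (268 − 5.4) = 0.1645 m³/s.
= 14.21 ML/d.

14.2 ML/d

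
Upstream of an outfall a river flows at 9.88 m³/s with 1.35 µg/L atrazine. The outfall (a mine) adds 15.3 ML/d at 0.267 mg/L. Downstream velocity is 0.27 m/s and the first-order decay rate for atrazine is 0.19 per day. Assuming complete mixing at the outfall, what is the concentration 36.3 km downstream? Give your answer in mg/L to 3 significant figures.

15.3 ML/d = 0.1771 m³/s.
1.35 µg/L = 0.00135 mg/L.
After complete mixing, C₀ = (0.1771·0.267 + 9.88·0.00135) / 10.06 = 0.006028 mg/L.
Travel time t = 3.63e+04 m / 0.27 m/s = 1.344e+05 s = 1.556 d.
C = 0.006028·exp(−0.19·1.556) = 0.006028·0.744 = 0.004485 mg/L.

0.00448 mg/L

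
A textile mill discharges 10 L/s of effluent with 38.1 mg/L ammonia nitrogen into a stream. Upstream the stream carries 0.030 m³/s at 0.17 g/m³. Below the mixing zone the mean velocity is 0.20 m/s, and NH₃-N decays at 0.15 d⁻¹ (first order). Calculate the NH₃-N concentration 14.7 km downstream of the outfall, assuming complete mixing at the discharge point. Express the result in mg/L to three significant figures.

10 L/s = 0.01 m³/s.
After complete mixing, C₀ = (0.01·38.1 + 0.03·0.17) / 0.04 = 9.652 mg/L.
Travel time t = 1.47e+04 m / 0.20 m/s = 7.35e+04 s = 0.8507 d.
C = 9.652·exp(−0.15·0.8507) = 9.652·0.8802 = 8.496 mg/L.

8.50 mg/L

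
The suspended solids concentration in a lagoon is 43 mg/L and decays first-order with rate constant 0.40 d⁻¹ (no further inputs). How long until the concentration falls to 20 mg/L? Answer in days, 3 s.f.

1.91 d

t = ln(C₀/C)/k = ln(43/20)/0.40 = 0.7655/0.40 = 1.914 d.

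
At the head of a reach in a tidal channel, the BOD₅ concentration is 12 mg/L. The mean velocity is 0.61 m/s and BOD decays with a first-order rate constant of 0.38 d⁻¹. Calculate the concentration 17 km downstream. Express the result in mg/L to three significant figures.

10.6 mg/L

Travel time t = 17 km / 0.61 m/s = 1.7e+04/0.61 = 2.787e+04 s = 0.3226 d.
First-order decay: C = 12·exp(−0.38·0.3226) = 12·0.8846 = 10.62 mg/L.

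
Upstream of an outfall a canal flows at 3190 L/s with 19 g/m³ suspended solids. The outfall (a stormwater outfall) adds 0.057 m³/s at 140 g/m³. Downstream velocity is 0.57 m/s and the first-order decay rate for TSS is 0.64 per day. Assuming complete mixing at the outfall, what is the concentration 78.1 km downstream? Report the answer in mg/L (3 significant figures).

7.66 mg/L

3190 L/s = 3.19 m³/s.
After complete mixing, C₀ = (0.057·140 + 3.19·19) / 3.247 = 21.12 mg/L.
Travel time t = 7.81e+04 m / 0.57 m/s = 1.37e+05 s = 1.586 d.
C = 21.12·exp(−0.64·1.586) = 21.12·0.3624 = 7.656 mg/L.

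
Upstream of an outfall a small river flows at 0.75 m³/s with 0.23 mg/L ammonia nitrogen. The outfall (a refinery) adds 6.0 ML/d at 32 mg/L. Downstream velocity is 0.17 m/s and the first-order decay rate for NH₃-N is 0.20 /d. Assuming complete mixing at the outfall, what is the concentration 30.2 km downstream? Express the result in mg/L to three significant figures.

1.94 mg/L

6.0 ML/d = 0.06944 m³/s.
After complete mixing, C₀ = (0.06944·32 + 0.75·0.23) / 0.8194 = 2.922 mg/L.
Travel time t = 3.02e+04 m / 0.17 m/s = 1.776e+05 s = 2.056 d.
C = 2.922·exp(−0.20·2.056) = 2.922·0.6628 = 1.937 mg/L.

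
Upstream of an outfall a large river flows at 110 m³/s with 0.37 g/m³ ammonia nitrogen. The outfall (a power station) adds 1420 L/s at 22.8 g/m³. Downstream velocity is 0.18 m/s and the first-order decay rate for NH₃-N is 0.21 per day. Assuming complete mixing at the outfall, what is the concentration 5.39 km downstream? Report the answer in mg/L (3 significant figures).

1420 L/s = 1.42 m³/s.
After complete mixing, C₀ = (1.42·22.8 + 110·0.37) / 111.4 = 0.6559 mg/L.
Travel time t = 5390 m / 0.18 m/s = 2.994e+04 s = 0.3466 d.
C = 0.6559·exp(−0.21·0.3466) = 0.6559·0.9298 = 0.6098 mg/L.

0.610 mg/L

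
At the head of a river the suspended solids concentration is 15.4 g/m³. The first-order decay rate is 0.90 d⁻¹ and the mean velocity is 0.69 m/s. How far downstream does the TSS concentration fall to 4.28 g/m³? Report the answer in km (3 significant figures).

84.8 km

From C = C₀·e^(−kt), t = ln(C₀/C)/k = ln(15.4/4.28)/0.90 = 1.28/0.90 = 1.423 d.
Distance = v·t = 0.69 m/s × 1.229e+05 s = 8.481e+04 m = 84.81 km.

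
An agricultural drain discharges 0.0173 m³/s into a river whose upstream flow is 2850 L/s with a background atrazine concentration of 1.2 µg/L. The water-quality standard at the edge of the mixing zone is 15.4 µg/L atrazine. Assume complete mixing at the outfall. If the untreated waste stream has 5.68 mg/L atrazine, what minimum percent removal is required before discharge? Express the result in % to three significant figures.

2850 L/s = 2.85 m³/s.
1.2 µg/L = 0.0012 mg/L.
15.4 µg/L = 0.0154 mg/L.
Mass balance: 0.0154·2.867 = 0.0173·Cₑ + 2.85·0.0012.
Cₑ = (0.04416 − 0.00342) / 0.0173 = 2.355 mg/L.
Required removal = 1 − 2.355/5.68 = 58.54 %.

58.5 %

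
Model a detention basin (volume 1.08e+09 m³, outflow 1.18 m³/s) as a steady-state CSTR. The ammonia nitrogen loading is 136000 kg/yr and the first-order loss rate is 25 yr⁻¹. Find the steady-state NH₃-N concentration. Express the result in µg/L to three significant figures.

5.03 µg/L

Outflow Q = 1.18 m³/s × 3.156e+07 s/yr = 3.724e+07 m³/yr.
Steady-state CSTR mass balance: W = Q·C + k·V·C, so C = W/(Q + kV).
Q + kV = 3.724e+07 + 25·1.08e+09 = 2.704e+10 m³/yr.
C = 136000/2.704e+10 = 5.03e-06 kg/m³ = 0.00503 mg/L = 5.03 µg/L.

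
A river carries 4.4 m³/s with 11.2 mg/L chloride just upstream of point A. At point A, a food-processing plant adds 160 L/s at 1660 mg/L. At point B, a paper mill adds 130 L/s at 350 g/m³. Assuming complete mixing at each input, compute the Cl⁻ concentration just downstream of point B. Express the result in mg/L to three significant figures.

76.8 mg/L

160 L/s = 0.16 m³/s.
After input A: C = (4.4·11.2 + 0.16·1660) / 4.56 = 69.05 mg/L.
130 L/s = 0.13 m³/s.
After input B: C = (4.56·69.05 + 0.13·350) / 4.69 = 76.84 mg/L.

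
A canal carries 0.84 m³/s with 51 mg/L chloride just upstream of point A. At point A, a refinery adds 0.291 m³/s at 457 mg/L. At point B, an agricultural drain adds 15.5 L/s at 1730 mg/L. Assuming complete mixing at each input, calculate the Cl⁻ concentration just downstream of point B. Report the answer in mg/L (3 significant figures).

After input A: C = (0.84·51 + 0.291·457) / 1.131 = 155.5 mg/L.
15.5 L/s = 0.0155 m³/s.
After input B: C = (1.131·155.5 + 0.0155·1730) / 1.147 = 176.7 mg/L.

177 mg/L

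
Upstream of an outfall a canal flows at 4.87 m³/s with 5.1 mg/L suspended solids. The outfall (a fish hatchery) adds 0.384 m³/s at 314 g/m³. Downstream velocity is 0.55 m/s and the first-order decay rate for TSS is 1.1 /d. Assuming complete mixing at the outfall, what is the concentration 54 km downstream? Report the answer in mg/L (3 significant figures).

After complete mixing, C₀ = (0.384·314 + 4.87·5.1) / 5.254 = 27.68 mg/L.
Travel time t = 5.4e+04 m / 0.55 m/s = 9.818e+04 s = 1.136 d.
C = 27.68·exp(−1.1·1.136) = 27.68·0.2865 = 7.929 mg/L.

7.93 mg/L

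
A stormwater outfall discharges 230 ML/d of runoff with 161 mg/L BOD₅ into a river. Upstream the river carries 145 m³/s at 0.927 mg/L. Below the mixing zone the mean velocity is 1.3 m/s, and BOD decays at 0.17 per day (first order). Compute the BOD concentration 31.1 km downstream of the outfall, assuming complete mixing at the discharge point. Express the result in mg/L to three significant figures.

3.64 mg/L

230 ML/d = 2.662 m³/s.
After complete mixing, C₀ = (2.662·161 + 145·0.927) / 147.7 = 3.813 mg/L.
Travel time t = 3.11e+04 m / 1.3 m/s = 2.392e+04 s = 0.2769 d.
C = 3.813·exp(−0.17·0.2769) = 3.813·0.954 = 3.637 mg/L.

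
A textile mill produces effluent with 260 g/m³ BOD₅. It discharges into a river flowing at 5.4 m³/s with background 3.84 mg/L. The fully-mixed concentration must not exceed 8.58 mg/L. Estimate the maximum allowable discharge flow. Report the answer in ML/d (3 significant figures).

8.80 ML/d

Mass balance at complete mixing: C_std·(Q_w + Q_r) = Q_w·C_e + Q_r·C_b.
Rearranging, Q_w = Q_r·(C_std − C_b)/(C_e − C_std) = 5.4·(8.58 − 3.84) / (260 − 8.58) = 0.1018 m³/s.
= 8.796 ML/d.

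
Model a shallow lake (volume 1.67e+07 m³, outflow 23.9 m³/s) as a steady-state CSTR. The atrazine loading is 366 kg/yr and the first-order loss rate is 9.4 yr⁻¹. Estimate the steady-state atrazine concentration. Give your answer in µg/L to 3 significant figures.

0.402 µg/L

Outflow Q = 23.9 m³/s × 3.156e+07 s/yr = 7.542e+08 m³/yr.
Steady-state CSTR mass balance: W = Q·C + k·V·C, so C = W/(Q + kV).
Q + kV = 7.542e+08 + 9.4·1.67e+07 = 9.112e+08 m³/yr.
C = 366/9.112e+08 = 4.017e-07 kg/m³ = 0.0004017 mg/L = 0.4017 µg/L.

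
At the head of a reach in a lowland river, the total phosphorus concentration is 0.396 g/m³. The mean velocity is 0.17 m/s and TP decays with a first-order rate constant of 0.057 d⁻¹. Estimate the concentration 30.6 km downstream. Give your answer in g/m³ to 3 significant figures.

0.352 g/m³

Travel time t = 30.6 km / 0.17 m/s = 3.06e+04/0.17 = 1.8e+05 s = 2.083 d.
First-order decay: C = 0.396·exp(−0.057·2.083) = 0.396·0.888 = 0.3517 g/m³.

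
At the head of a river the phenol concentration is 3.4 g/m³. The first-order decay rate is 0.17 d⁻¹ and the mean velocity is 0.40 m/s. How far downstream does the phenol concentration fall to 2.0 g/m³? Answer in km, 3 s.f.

108 km

From C = C₀·e^(−kt), t = ln(C₀/C)/k = ln(3.4/2.0)/0.17 = 0.5306/0.17 = 3.121 d.
Distance = v·t = 0.40 m/s × 2.697e+05 s = 1.079e+05 m = 107.9 km.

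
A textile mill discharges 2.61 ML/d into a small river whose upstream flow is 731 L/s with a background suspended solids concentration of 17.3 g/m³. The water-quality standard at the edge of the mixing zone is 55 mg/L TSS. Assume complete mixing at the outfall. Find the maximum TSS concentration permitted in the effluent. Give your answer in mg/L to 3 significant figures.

967 mg/L

2.61 ML/d = 0.03021 m³/s.
731 L/s = 0.731 m³/s.
Mass balance: 55·0.7612 = 0.03021·Cₑ + 0.731·17.3.
Cₑ = (41.87 − 12.65) / 0.03021 = 967.3 mg/L.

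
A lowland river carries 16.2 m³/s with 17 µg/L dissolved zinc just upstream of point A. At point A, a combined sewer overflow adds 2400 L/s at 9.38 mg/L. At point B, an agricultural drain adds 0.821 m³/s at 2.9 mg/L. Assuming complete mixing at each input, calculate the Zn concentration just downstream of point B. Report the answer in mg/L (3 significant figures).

1.30 mg/L

17 µg/L = 0.017 mg/L.
2400 L/s = 2.4 m³/s.
After input A: C = (16.2·0.017 + 2.4·9.38) / 18.6 = 1.225 mg/L.
After input B: C = (18.6·1.225 + 0.821·2.9) / 19.42 = 1.296 mg/L.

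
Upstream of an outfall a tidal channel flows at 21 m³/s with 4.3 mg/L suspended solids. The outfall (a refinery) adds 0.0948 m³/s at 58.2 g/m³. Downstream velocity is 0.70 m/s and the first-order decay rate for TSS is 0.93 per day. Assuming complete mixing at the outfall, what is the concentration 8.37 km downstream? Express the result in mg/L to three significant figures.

3.99 mg/L

After complete mixing, C₀ = (0.0948·58.2 + 21·4.3) / 21.09 = 4.542 mg/L.
Travel time t = 8370 m / 0.70 m/s = 1.196e+04 s = 0.1384 d.
C = 4.542·exp(−0.93·0.1384) = 4.542·0.8792 = 3.994 mg/L.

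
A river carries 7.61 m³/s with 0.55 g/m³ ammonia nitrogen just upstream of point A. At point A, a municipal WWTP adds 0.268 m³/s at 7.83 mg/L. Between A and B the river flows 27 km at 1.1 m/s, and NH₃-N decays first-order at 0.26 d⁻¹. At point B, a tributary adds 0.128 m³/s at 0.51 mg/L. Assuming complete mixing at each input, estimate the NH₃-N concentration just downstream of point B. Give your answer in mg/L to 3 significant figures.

0.737 mg/L

After input A: C = (7.61·0.55 + 0.268·7.83) / 7.878 = 0.7977 mg/L.
Over the 27 km reach to input B (t = 2.455e+04 s = 0.2841 d), decay gives C = 0.7977·exp(−0.26·0.2841) = 0.7409 mg/L.
After input B: C = (7.878·0.7409 + 0.128·0.51) / 8.006 = 0.7372 mg/L.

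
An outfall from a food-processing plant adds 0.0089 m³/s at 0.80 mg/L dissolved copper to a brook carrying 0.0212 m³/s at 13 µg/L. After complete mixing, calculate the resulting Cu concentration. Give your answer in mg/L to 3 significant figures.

13 µg/L = 0.013 mg/L.
By mass balance at complete mixing, C = (0.0089·0.8 + 0.0212·0.013) / (0.0089 + 0.0212) = 0.007396/0.0301 = 0.2457 mg/L.

0.246 mg/L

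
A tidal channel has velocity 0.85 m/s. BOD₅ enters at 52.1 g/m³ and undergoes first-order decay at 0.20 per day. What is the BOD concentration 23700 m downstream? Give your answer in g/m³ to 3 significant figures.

Travel time t = 23700 m / 0.85 m/s = 2.37e+04/0.85 = 2.788e+04 s = 0.3227 d.
First-order decay: C = 52.1·exp(−0.20·0.3227) = 52.1·0.9375 = 48.84 g/m³.

48.8 g/m³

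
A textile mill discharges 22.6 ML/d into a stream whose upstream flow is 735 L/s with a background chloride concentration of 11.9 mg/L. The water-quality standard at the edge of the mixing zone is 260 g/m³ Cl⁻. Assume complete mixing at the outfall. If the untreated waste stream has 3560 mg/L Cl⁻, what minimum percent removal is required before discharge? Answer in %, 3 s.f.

73.1 %

22.6 ML/d = 0.2616 m³/s.
735 L/s = 0.735 m³/s.
Mass balance: 260·0.9966 = 0.2616·Cₑ + 0.735·11.9.
Cₑ = (259.1 − 8.746) / 0.2616 = 957.1 mg/L.
Required removal = 1 − 957.1/3560 = 73.11 %.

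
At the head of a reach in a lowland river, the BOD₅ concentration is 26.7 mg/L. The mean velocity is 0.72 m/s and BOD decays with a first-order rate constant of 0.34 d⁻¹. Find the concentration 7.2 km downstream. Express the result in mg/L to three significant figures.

25.7 mg/L

Travel time t = 7.2 km / 0.72 m/s = 7200/0.72 = 1e+04 s = 0.1157 d.
First-order decay: C = 26.7·exp(−0.34·0.1157) = 26.7·0.9614 = 25.67 mg/L.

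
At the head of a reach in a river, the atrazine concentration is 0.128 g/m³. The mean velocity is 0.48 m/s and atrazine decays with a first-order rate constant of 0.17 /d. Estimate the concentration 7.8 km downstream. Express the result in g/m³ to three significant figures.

Travel time t = 7.8 km / 0.48 m/s = 7800/0.48 = 1.625e+04 s = 0.1881 d.
First-order decay: C = 0.128·exp(−0.17·0.1881) = 0.128·0.9685 = 0.124 g/m³.

0.124 g/m³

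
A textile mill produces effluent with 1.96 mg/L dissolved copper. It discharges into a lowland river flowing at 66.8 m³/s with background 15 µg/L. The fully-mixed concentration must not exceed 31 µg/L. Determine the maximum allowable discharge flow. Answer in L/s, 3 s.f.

554 L/s

15 µg/L = 0.015 mg/L.
31 µg/L = 0.031 mg/L.
Mass balance at complete mixing: C_std·(Q_w + Q_r) = Q_w·C_e + Q_r·C_b.
Rearranging, Q_w = Q_r·(C_std − C_b)/(C_e − C_std) = 66.8·(0.031 − 0.015) / (1.96 − 0.031) = 0.5541 m³/s.
= 554.1 L/s.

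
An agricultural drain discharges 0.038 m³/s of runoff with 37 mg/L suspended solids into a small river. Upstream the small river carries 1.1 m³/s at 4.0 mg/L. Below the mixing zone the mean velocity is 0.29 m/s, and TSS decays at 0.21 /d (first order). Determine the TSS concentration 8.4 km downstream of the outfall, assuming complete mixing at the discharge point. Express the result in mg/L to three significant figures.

4.76 mg/L

After complete mixing, C₀ = (0.038·37 + 1.1·4) / 1.138 = 5.102 mg/L.
Travel time t = 8400 m / 0.29 m/s = 2.897e+04 s = 0.3352 d.
C = 5.102·exp(−0.21·0.3352) = 5.102·0.932 = 4.755 mg/L.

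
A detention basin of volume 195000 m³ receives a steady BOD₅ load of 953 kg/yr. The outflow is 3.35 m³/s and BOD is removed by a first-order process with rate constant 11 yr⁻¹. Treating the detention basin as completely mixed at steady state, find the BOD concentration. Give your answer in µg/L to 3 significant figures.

8.84 µg/L

Outflow Q = 3.35 m³/s × 3.156e+07 s/yr = 1.057e+08 m³/yr.
Steady-state CSTR mass balance: W = Q·C + k·V·C, so C = W/(Q + kV).
Q + kV = 1.057e+08 + 11·195000 = 1.079e+08 m³/yr.
C = 953/1.079e+08 = 8.835e-06 kg/m³ = 0.008835 mg/L = 8.835 µg/L.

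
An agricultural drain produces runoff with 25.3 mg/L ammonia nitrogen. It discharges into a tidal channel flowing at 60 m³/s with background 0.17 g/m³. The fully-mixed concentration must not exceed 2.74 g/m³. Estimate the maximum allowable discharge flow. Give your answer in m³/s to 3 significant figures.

Mass balance at complete mixing: C_std·(Q_w + Q_r) = Q_w·C_e + Q_r·C_b.
Rearranging, Q_w = Q_r·(C_std − C_b)/(C_e − C_std) = 60·(2.74 − 0.17) / (25.3 − 2.74) = 6.835 m³/s.

6.84 m³/s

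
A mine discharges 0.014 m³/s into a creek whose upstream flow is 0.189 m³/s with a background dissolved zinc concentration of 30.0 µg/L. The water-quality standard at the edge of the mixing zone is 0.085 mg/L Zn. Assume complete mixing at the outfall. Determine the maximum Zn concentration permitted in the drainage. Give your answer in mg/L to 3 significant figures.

0.828 mg/L

30.0 µg/L = 0.03 mg/L.
Mass balance: 0.085·0.203 = 0.014·Cₑ + 0.189·0.03.
Cₑ = (0.01726 − 0.00567) / 0.014 = 0.8275 mg/L.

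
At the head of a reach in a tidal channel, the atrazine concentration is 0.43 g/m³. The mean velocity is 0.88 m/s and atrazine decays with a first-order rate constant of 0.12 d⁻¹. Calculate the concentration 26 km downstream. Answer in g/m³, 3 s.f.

0.413 g/m³

Travel time t = 26 km / 0.88 m/s = 2.6e+04/0.88 = 2.955e+04 s = 0.342 d.
First-order decay: C = 0.43·exp(−0.12·0.342) = 0.43·0.9598 = 0.4127 g/m³.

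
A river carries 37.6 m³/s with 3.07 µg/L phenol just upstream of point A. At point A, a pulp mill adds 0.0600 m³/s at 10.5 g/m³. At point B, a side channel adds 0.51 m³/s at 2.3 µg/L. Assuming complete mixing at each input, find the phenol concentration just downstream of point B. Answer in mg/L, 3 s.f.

0.0196 mg/L

3.07 µg/L = 0.00307 mg/L.
After input A: C = (37.6·0.00307 + 0.06·10.5) / 37.66 = 0.01979 mg/L.
2.3 µg/L = 0.0023 mg/L.
After input B: C = (37.66·0.01979 + 0.51·0.0023) / 38.17 = 0.01956 mg/L.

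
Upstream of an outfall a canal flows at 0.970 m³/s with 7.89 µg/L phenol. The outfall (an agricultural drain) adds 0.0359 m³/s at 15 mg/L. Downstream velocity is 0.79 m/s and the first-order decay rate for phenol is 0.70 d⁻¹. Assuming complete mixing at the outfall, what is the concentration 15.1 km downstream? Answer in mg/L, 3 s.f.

7.89 µg/L = 0.00789 mg/L.
After complete mixing, C₀ = (0.0359·15 + 0.97·0.00789) / 1.006 = 0.5429 mg/L.
Travel time t = 1.51e+04 m / 0.79 m/s = 1.911e+04 s = 0.2212 d.
C = 0.5429·exp(−0.70·0.2212) = 0.5429·0.8565 = 0.4651 mg/L.

0.465 mg/L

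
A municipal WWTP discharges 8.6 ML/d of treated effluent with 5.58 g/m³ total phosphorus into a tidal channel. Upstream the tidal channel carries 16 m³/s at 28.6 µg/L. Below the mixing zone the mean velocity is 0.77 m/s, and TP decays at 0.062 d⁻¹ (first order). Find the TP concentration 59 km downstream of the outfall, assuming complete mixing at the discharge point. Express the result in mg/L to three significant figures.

8.6 ML/d = 0.09954 m³/s.
28.6 µg/L = 0.0286 mg/L.
After complete mixing, C₀ = (0.09954·5.58 + 16·0.0286) / 16.1 = 0.06292 mg/L.
Travel time t = 5.9e+04 m / 0.77 m/s = 7.662e+04 s = 0.8868 d.
C = 0.06292·exp(−0.062·0.8868) = 0.06292·0.9465 = 0.05956 mg/L.

0.0596 mg/L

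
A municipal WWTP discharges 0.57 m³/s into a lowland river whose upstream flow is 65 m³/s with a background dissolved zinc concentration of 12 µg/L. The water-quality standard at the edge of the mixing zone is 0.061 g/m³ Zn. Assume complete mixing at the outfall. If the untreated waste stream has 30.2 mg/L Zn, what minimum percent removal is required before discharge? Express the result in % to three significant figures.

12 µg/L = 0.012 mg/L.
Mass balance: 0.061·65.57 = 0.57·Cₑ + 65·0.012.
Cₑ = (4 − 0.78) / 0.57 = 5.649 mg/L.
Required removal = 1 − 5.649/30.2 = 81.3 %.

81.3 %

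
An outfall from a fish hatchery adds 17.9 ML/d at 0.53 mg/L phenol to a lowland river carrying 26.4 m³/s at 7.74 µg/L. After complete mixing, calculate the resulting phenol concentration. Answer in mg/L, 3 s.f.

0.0118 mg/L

17.9 ML/d = 0.2072 m³/s.
7.74 µg/L = 0.00774 mg/L.
By mass balance at complete mixing, C = (0.2072·0.53 + 26.4·0.00774) / (0.2072 + 26.4) = 0.3141/26.61 = 0.01181 mg/L.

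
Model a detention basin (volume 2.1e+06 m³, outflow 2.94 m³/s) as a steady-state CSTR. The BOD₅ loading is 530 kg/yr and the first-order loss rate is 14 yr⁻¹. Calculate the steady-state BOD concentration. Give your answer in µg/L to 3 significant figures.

4.34 µg/L

Outflow Q = 2.94 m³/s × 3.156e+07 s/yr = 9.278e+07 m³/yr.
Steady-state CSTR mass balance: W = Q·C + k·V·C, so C = W/(Q + kV).
Q + kV = 9.278e+07 + 14·2.1e+06 = 1.222e+08 m³/yr.
C = 530/1.222e+08 = 4.338e-06 kg/m³ = 0.004338 mg/L = 4.338 µg/L.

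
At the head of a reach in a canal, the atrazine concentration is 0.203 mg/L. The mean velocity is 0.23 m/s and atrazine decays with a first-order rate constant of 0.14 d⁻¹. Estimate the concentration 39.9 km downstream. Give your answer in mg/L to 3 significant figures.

0.153 mg/L

Travel time t = 39.9 km / 0.23 m/s = 3.99e+04/0.23 = 1.735e+05 s = 2.008 d.
First-order decay: C = 0.203·exp(−0.14·2.008) = 0.203·0.755 = 0.1533 mg/L.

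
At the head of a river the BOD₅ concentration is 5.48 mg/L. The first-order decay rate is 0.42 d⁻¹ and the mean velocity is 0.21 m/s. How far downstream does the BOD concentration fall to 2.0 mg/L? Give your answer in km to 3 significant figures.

43.5 km

From C = C₀·e^(−kt), t = ln(C₀/C)/k = ln(5.48/2.0)/0.42 = 1.008/0.42 = 2.4 d.
Distance = v·t = 0.21 m/s × 2.074e+05 s = 4.354e+04 m = 43.54 km.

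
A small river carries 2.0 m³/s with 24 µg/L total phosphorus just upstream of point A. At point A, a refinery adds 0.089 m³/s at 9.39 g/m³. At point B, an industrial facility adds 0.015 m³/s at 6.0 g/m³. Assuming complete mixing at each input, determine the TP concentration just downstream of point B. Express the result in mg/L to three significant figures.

0.463 mg/L

24 µg/L = 0.024 mg/L.
After input A: C = (2·0.024 + 0.089·9.39) / 2.089 = 0.423 mg/L.
After input B: C = (2.089·0.423 + 0.015·6) / 2.104 = 0.4628 mg/L.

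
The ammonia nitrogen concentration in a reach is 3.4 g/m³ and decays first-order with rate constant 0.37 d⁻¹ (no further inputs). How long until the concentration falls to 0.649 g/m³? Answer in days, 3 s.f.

4.48 d

t = ln(C₀/C)/k = ln(3.4/0.649)/0.37 = 1.656/0.37 = 4.476 d.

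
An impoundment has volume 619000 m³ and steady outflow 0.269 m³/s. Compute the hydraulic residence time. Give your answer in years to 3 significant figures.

0.0729 yr

Q = 0.269 m³/s × 3.156e+07 s/yr = 8.489e+06 m³/yr.
Hydraulic residence time τ = V/Q = 619000/8.489e+06 = 0.07292 yr.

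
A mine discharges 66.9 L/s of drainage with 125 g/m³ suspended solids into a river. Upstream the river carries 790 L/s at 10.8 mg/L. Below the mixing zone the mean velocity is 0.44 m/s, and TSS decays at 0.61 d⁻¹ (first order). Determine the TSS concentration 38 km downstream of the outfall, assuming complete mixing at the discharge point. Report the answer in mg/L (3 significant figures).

66.9 L/s = 0.0669 m³/s.
790 L/s = 0.79 m³/s.
After complete mixing, C₀ = (0.0669·125 + 0.79·10.8) / 0.8569 = 19.72 mg/L.
Travel time t = 3.8e+04 m / 0.44 m/s = 8.636e+04 s = 0.9996 d.
C = 19.72·exp(−0.61·0.9996) = 19.72·0.5435 = 10.72 mg/L.

10.7 mg/L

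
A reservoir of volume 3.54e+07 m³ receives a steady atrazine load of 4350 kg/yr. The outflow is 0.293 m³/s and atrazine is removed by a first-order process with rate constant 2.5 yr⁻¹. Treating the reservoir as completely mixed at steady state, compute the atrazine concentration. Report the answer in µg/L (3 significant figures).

44.5 µg/L

Outflow Q = 0.293 m³/s × 3.156e+07 s/yr = 9.246e+06 m³/yr.
Steady-state CSTR mass balance: W = Q·C + k·V·C, so C = W/(Q + kV).
Q + kV = 9.246e+06 + 2.5·3.54e+07 = 9.775e+07 m³/yr.
C = 4350/9.775e+07 = 4.45e-05 kg/m³ = 0.0445 mg/L = 44.5 µg/L.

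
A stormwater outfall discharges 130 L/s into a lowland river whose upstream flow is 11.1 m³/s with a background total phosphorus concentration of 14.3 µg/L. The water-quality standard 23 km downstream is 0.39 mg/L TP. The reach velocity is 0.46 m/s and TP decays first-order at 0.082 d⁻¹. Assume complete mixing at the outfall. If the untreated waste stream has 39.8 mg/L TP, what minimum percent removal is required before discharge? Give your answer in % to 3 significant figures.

130 L/s = 0.13 m³/s.
14.3 µg/L = 0.0143 mg/L.
Travel time to the compliance point: t = 2.3e+04/0.46 = 5e+04 s = 0.5787 d; decay factor exp(−0.082·0.5787) = 0.9537.
So the concentration just after mixing may be at most 0.39/0.9537 = 0.409 mg/L.
Mass balance: 0.409·11.23 = 0.13·Cₑ + 11.1·0.0143.
Cₑ = (4.593 − 0.1587) / 0.13 = 34.11 mg/L.
Required removal = 1 − 34.11/39.8 = 14.31 %.

14.3 %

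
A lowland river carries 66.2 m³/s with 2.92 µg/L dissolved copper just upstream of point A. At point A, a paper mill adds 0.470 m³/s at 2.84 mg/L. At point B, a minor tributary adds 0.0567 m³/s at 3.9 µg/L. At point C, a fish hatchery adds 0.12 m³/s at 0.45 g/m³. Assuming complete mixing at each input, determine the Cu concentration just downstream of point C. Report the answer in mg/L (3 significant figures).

2.92 µg/L = 0.00292 mg/L.
After input A: C = (66.2·0.00292 + 0.47·2.84) / 66.67 = 0.02292 mg/L.
3.9 µg/L = 0.0039 mg/L.
After input B: C = (66.67·0.02292 + 0.0567·0.0039) / 66.73 = 0.0229 mg/L.
After input C: C = (66.73·0.0229 + 0.12·0.45) / 66.85 = 0.02367 mg/L.

0.0237 mg/L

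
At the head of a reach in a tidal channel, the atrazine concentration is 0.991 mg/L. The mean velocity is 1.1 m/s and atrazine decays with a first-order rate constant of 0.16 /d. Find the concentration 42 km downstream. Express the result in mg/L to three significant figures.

0.923 mg/L

Travel time t = 42 km / 1.1 m/s = 4.2e+04/1.1 = 3.818e+04 s = 0.4419 d.
First-order decay: C = 0.991·exp(−0.16·0.4419) = 0.991·0.9317 = 0.9233 mg/L.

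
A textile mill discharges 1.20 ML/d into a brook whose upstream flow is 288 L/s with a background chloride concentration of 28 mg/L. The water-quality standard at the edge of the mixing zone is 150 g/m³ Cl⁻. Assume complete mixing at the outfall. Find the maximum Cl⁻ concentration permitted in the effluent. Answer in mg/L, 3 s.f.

1.20 ML/d = 0.01389 m³/s.
288 L/s = 0.288 m³/s.
Mass balance: 150·0.3019 = 0.01389·Cₑ + 0.288·28.
Cₑ = (45.28 − 8.064) / 0.01389 = 2680 mg/L.

2680 mg/L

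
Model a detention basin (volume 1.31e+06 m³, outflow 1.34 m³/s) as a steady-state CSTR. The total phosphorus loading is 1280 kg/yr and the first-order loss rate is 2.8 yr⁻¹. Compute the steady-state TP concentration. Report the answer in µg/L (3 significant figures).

Outflow Q = 1.34 m³/s × 3.156e+07 s/yr = 4.229e+07 m³/yr.
Steady-state CSTR mass balance: W = Q·C + k·V·C, so C = W/(Q + kV).
Q + kV = 4.229e+07 + 2.8·1.31e+06 = 4.596e+07 m³/yr.
C = 1280/4.596e+07 = 2.785e-05 kg/m³ = 0.02785 mg/L = 27.85 µg/L.

27.9 µg/L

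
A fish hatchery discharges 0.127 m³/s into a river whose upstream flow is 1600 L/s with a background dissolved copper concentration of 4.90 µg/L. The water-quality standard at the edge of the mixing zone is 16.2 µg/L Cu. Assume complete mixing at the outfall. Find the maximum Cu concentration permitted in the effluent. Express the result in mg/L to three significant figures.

1600 L/s = 1.6 m³/s.
4.90 µg/L = 0.0049 mg/L.
16.2 µg/L = 0.0162 mg/L.
Mass balance: 0.0162·1.727 = 0.127·Cₑ + 1.6·0.0049.
Cₑ = (0.02798 − 0.00784) / 0.127 = 0.1586 mg/L.

0.159 mg/L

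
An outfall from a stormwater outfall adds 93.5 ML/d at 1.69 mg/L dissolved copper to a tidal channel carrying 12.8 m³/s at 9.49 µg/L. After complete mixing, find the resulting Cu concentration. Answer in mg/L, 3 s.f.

93.5 ML/d = 1.082 m³/s.
9.49 µg/L = 0.00949 mg/L.
Flow-weighted mixing gives C = (1.082·1.69 + 12.8·0.00949) / (1.082 + 12.8) = 1.95/13.88 = 0.1405 mg/L.

0.140 mg/L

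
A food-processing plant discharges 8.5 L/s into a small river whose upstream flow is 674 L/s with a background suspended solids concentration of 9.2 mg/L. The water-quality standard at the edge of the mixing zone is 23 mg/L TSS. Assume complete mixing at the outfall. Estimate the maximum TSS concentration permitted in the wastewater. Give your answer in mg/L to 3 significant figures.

8.5 L/s = 0.0085 m³/s.
674 L/s = 0.674 m³/s.
Mass balance: 23·0.6825 = 0.0085·Cₑ + 0.674·9.2.
Cₑ = (15.7 − 6.201) / 0.0085 = 1117 mg/L.

1120 mg/L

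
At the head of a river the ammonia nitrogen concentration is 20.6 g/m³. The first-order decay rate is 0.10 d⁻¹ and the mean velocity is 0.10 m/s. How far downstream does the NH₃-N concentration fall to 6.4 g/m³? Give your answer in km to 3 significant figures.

From C = C₀·e^(−kt), t = ln(C₀/C)/k = ln(20.6/6.4)/0.10 = 1.169/0.10 = 11.69 d.
Distance = v·t = 0.10 m/s × 1.01e+06 s = 1.01e+05 m = 101 km.

101 km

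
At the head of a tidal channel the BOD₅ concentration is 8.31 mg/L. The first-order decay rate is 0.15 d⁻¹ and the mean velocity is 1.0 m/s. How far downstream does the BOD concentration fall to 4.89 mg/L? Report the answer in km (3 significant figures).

305 km

From C = C₀·e^(−kt), t = ln(C₀/C)/k = ln(8.31/4.89)/0.15 = 0.5303/0.15 = 3.535 d.
Distance = v·t = 1.0 m/s × 3.054e+05 s = 3.054e+05 m = 305.4 km.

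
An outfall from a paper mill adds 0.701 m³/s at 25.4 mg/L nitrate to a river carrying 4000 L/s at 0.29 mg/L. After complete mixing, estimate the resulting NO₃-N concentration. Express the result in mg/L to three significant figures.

4.03 mg/L

4000 L/s = 4 m³/s.
Flow-weighted mixing gives C = (0.701·25.4 + 4·0.29) / (0.701 + 4) = 18.97/4.701 = 4.034 mg/L.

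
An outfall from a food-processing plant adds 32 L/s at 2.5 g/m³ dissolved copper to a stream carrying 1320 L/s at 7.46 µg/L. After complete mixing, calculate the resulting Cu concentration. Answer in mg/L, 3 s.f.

32 L/s = 0.032 m³/s.
1320 L/s = 1.32 m³/s.
7.46 µg/L = 0.00746 mg/L.
By mass balance at complete mixing, C = (0.032·2.5 + 1.32·0.00746) / (0.032 + 1.32) = 0.08985/1.352 = 0.06646 mg/L.

0.0665 mg/L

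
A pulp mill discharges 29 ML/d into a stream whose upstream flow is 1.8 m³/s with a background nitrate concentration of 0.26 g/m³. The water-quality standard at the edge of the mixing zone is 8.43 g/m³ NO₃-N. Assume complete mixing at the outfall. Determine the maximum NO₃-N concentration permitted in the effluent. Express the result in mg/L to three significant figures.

52.2 mg/L

29 ML/d = 0.3356 m³/s.
Mass balance: 8.43·2.136 = 0.3356·Cₑ + 1.8·0.26.
Cₑ = (18 − 0.468) / 0.3356 = 52.24 mg/L.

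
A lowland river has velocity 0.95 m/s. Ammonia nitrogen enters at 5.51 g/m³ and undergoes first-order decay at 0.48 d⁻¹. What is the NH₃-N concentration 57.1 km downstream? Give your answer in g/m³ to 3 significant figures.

Travel time t = 57.1 km / 0.95 m/s = 5.71e+04/0.95 = 6.011e+04 s = 0.6957 d.
First-order decay: C = 5.51·exp(−0.48·0.6957) = 5.51·0.7161 = 3.946 g/m³.

3.95 g/m³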